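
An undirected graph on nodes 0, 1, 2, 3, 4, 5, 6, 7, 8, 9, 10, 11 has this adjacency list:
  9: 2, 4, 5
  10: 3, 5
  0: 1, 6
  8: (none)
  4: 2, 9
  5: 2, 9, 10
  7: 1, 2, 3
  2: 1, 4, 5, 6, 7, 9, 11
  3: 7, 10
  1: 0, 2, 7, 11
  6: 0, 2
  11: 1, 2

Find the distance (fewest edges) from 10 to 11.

3

Distance 0: 10.
Distance 1: 3, 5.
Distance 2: 2, 7, 9.
Distance 3: 1, 4, 6, 11 — contains 11.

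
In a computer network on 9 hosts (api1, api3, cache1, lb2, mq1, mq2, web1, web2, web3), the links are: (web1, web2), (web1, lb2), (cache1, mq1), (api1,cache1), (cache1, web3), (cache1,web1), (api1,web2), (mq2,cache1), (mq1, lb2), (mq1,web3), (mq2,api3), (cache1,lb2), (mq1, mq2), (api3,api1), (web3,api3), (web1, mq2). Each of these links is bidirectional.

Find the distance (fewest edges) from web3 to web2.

3

Distance 0: web3.
Distance 1: api3, cache1, mq1.
Distance 2: api1, lb2, mq2, web1.
Distance 3: web2 — contains web2.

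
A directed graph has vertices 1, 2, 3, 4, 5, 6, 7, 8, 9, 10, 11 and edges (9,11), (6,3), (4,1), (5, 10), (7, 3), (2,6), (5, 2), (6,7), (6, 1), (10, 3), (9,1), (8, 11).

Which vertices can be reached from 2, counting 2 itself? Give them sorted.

Start at 2.
Its neighbours: 6.
Then their neighbours: 1, 3, 7.
Nothing further is reachable.

1, 2, 3, 6, 7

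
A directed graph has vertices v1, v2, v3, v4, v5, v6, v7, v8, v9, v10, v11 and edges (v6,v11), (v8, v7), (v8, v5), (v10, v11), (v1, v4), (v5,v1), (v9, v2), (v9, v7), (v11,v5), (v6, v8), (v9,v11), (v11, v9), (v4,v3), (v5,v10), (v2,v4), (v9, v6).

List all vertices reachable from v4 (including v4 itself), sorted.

v3, v4

Start at v4.
Its neighbours: v3.
Nothing further is reachable.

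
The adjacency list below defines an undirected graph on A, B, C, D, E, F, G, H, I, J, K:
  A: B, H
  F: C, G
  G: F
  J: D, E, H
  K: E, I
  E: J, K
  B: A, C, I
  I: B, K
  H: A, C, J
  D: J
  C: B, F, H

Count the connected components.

1

From A: component {A, B, C, D, E, F, G, H, I, J, K}.
That's 1 component.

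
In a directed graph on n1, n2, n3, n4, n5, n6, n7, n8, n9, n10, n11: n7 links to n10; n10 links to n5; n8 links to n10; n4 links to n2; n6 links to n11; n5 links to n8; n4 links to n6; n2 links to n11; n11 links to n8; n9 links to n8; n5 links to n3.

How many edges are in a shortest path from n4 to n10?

Distance 0: n4.
Distance 1: n2, n6.
Distance 2: n11.
Distance 3: n8.
Distance 4: n10 — contains n10.

4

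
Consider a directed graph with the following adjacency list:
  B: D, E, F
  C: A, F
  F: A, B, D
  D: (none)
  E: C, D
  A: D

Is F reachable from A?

No

Explore from A.
Distance 1: reach D.
The search from A is exhausted; no directed path reaches F.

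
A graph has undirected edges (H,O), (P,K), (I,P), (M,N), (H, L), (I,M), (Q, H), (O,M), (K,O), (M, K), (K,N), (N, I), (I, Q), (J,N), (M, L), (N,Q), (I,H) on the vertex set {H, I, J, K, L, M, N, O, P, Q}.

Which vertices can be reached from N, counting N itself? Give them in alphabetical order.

Start at N.
Its neighbours: I, J, K, M, Q.
Then their neighbours: H, L, O, P.
Every vertex is now reached.

H, I, J, K, L, M, N, O, P, Q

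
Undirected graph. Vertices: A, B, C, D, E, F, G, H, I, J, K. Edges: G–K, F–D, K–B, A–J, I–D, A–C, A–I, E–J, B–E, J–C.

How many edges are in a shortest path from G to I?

6

Distance 0: G.
Distance 1: K.
Distance 2: B.
Distance 3: E.
Distance 4: J.
Distance 5: A, C.
Distance 6: I — contains I.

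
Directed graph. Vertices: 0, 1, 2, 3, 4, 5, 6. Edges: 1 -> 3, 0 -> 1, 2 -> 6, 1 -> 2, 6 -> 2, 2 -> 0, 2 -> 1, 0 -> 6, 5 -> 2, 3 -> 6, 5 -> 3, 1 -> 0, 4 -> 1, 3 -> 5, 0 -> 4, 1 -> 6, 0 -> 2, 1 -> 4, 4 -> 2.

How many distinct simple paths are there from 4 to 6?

4→1→0→2→6
4→1→0→6
4→1→2→0→6
4→1→2→6
4→1→3→5→2→0→6
4→1→3→5→2→6
4→1→3→6
4→1→6
4→2→0→1→3→6
4→2→0→1→6
4→2→0→6
4→2→1→0→6
4→2→1→3→6
4→2→1→6
4→2→6

15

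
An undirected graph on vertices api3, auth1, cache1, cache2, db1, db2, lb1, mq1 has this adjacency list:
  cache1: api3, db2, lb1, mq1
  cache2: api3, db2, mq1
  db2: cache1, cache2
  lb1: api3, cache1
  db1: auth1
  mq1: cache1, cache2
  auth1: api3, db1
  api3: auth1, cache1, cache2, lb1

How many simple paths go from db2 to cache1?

db2–cache1
db2–cache2–api3–cache1
db2–cache2–api3–lb1–cache1
db2–cache2–mq1–cache1

4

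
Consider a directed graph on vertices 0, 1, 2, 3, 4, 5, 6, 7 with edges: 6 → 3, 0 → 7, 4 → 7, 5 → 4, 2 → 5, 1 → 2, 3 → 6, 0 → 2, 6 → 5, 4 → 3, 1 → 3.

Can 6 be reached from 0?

Yes

Explore from 0.
Distance 1: reach 2, 7.
Distance 2: reach 5.
Distance 3: reach 4.
Distance 4: reach 3.
Distance 5: reach 6.
Found 6.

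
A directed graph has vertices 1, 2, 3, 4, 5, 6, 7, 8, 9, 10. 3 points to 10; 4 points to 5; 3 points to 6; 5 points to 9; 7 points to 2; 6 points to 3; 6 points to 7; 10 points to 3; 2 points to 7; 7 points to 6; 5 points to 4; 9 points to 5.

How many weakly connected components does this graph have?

4

From 1: component {1}.
From 2: component {2, 3, 6, 7, 10}.
From 4: component {4, 5, 9}.
From 8: component {8}.
That's 4 components.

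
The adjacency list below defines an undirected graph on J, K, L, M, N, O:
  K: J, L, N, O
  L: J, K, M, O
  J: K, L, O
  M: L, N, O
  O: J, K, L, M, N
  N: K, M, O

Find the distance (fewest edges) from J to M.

2

Distance 0: J.
Distance 1: K, L, O.
Distance 2: M, N — contains M.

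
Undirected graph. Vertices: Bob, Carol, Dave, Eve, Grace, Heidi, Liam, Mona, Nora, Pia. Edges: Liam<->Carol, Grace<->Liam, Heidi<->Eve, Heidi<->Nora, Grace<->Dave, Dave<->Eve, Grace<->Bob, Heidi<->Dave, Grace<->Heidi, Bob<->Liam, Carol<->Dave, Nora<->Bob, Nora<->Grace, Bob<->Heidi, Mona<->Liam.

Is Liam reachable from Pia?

Pia has no edges, so nothing is reachable from it.

No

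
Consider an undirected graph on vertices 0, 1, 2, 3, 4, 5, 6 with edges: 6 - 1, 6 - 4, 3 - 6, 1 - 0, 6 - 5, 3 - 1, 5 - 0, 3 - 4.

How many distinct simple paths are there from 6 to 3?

4

6–1–3
6–3
6–4–3
6–5–0–1–3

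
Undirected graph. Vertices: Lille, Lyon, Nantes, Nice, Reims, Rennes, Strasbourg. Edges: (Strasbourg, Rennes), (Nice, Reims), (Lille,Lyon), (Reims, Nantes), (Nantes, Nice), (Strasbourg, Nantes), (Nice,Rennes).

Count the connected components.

2

From Lille: component {Lille, Lyon}.
From Nantes: component {Nantes, Nice, Reims, Rennes, Strasbourg}.
That's 2 components.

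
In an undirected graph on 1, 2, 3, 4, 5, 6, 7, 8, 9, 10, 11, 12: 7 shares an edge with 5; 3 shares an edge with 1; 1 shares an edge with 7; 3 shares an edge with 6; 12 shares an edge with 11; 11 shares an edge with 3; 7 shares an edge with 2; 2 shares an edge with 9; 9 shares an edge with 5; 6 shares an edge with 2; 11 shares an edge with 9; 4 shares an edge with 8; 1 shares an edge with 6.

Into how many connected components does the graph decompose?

From 1: component {1, 2, 3, 5, 6, 7, 9, 11, 12}.
From 4: component {4, 8}.
From 10: component {10}.
That's 3 components.

3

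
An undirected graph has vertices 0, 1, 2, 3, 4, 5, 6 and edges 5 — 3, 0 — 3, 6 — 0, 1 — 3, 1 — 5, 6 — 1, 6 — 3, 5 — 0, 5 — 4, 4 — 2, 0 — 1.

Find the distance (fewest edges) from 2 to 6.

4

Distance 0: 2.
Distance 1: 4.
Distance 2: 5.
Distance 3: 0, 1, 3.
Distance 4: 6 — contains 6.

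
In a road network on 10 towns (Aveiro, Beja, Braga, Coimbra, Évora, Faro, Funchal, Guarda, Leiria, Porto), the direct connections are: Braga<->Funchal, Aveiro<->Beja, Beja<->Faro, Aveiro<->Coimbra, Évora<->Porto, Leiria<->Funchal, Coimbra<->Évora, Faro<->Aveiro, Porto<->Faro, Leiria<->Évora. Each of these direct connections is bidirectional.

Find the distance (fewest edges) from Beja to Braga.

6

Distance 0: Beja.
Distance 1: Aveiro, Faro.
Distance 2: Coimbra, Porto.
Distance 3: Évora.
Distance 4: Leiria.
Distance 5: Funchal.
Distance 6: Braga — contains Braga.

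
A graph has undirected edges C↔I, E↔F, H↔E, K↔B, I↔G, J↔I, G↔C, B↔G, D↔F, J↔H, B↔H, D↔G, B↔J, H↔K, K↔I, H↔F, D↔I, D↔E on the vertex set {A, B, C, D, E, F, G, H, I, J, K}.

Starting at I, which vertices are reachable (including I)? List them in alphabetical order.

B, C, D, E, F, G, H, I, J, K

Start at I.
Its neighbours: C, D, G, J, K.
Then their neighbours: B, E, F, H.
Nothing further is reachable.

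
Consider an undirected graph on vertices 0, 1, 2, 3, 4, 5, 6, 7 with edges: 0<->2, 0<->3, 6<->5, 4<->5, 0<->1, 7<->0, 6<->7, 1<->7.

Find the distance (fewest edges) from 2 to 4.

5

Distance 0: 2.
Distance 1: 0.
Distance 2: 1, 3, 7.
Distance 3: 6.
Distance 4: 5.
Distance 5: 4 — contains 4.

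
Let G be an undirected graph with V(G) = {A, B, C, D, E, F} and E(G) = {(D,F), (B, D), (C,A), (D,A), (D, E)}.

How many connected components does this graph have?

1

From A: component {A, B, C, D, E, F}.
That's 1 component.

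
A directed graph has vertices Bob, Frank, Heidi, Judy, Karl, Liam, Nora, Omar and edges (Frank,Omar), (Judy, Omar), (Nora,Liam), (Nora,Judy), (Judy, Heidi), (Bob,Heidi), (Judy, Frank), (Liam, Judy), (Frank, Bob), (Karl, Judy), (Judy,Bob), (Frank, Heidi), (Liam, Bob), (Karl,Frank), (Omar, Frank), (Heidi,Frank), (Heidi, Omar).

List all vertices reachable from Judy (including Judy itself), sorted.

Start at Judy.
Its neighbours: Bob, Frank, Heidi, Omar.
Nothing further is reachable.

Bob, Frank, Heidi, Judy, Omar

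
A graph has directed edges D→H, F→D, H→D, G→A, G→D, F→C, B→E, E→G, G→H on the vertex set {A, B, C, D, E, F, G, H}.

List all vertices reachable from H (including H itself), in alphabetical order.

D, H

Start at H.
Its neighbours: D.
Nothing further is reachable.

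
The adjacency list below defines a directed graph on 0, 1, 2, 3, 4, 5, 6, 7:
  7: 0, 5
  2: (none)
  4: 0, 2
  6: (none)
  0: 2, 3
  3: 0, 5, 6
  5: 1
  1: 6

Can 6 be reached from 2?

No

2 has no outgoing edges, so nothing is reachable from it.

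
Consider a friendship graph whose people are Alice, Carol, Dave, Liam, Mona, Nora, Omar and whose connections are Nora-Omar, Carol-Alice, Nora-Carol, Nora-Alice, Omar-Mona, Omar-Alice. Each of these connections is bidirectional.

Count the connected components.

3

From Alice: component {Alice, Carol, Mona, Nora, Omar}.
From Dave: component {Dave}.
From Liam: component {Liam}.
That's 3 components.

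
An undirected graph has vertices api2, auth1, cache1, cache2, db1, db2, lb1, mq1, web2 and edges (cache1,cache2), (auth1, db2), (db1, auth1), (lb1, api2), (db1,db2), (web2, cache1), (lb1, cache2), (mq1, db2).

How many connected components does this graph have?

From api2: component {api2, cache1, cache2, lb1, web2}.
From auth1: component {auth1, db1, db2, mq1}.
That's 2 components.

2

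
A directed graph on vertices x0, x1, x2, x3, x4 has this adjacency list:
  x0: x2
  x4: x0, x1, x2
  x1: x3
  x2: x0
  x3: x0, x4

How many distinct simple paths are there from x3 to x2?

3

x3→x0→x2
x3→x4→x0→x2
x3→x4→x2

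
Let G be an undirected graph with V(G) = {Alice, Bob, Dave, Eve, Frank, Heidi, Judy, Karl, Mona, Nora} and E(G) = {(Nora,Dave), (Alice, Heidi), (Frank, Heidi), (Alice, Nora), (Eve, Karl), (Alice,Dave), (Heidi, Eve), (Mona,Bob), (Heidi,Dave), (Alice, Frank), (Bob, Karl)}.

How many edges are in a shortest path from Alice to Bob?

Distance 0: Alice.
Distance 1: Dave, Frank, Heidi, Nora.
Distance 2: Eve.
Distance 3: Karl.
Distance 4: Bob — contains Bob.

4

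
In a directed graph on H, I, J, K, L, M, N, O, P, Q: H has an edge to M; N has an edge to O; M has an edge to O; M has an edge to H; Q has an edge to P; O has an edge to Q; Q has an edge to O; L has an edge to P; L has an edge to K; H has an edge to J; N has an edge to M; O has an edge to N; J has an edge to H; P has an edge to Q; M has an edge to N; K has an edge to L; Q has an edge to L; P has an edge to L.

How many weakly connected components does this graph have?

From H: component {H, J, K, L, M, N, O, P, Q}.
From I: component {I}.
That's 2 components.

2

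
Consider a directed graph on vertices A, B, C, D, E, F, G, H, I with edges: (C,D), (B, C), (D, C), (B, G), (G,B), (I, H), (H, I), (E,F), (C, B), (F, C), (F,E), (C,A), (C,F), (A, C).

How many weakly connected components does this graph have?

From A: component {A, B, C, D, E, F, G}.
From H: component {H, I}.
That's 2 components.

2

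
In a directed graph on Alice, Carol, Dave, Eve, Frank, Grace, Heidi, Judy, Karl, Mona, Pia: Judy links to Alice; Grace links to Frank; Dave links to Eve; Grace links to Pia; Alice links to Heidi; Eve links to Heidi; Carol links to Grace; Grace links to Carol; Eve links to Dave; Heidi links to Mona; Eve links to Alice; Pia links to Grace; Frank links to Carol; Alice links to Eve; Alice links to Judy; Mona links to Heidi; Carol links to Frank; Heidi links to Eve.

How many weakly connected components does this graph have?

From Alice: component {Alice, Dave, Eve, Heidi, Judy, Mona}.
From Carol: component {Carol, Frank, Grace, Pia}.
From Karl: component {Karl}.
That's 3 components.

3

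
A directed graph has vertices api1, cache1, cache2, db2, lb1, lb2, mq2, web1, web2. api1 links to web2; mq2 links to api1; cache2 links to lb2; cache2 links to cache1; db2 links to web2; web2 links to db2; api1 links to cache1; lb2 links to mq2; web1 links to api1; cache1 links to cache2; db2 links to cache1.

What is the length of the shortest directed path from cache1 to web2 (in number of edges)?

Distance 0: cache1.
Distance 1: cache2.
Distance 2: lb2.
Distance 3: mq2.
Distance 4: api1.
Distance 5: web2 — contains web2.

5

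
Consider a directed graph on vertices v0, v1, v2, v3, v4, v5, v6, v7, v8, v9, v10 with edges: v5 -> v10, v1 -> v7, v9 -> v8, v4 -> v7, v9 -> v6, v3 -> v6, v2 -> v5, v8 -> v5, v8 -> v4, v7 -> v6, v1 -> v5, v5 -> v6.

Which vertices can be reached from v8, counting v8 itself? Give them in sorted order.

v4, v5, v6, v7, v8, v10

Start at v8.
Its neighbours: v4, v5.
Then their neighbours: v6, v7, v10.
Nothing further is reachable.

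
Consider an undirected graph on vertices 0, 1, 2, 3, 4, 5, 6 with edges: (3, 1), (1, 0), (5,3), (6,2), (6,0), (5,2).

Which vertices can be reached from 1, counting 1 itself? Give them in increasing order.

Start at 1.
Its neighbours: 0, 3.
Then their neighbours: 5, 6.
Then next layer: 2.
Nothing further is reachable.

0, 1, 2, 3, 5, 6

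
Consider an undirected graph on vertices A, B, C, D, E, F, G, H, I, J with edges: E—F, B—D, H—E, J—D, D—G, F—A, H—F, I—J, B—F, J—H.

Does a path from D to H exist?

Yes

Explore from D.
Distance 1: reach B, G, J.
Distance 2: reach F, H, I.
Found H.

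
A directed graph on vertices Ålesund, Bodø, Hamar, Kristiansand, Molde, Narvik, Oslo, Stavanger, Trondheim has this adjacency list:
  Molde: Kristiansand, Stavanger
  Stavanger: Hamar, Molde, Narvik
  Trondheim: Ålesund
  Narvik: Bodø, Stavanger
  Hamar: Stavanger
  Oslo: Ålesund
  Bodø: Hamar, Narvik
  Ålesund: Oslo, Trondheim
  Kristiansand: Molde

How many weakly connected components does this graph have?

From Ålesund: component {Ålesund, Oslo, Trondheim}.
From Bodø: component {Bodø, Hamar, Kristiansand, Molde, Narvik, Stavanger}.
That's 2 components.

2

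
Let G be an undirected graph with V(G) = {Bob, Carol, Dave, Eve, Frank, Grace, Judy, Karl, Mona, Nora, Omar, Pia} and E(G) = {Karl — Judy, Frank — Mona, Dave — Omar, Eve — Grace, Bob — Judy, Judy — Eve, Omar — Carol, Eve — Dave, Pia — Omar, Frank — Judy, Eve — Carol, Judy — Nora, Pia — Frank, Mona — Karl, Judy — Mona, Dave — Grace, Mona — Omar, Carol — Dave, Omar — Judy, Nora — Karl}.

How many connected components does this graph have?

1

From Bob: component {Bob, Carol, Dave, Eve, Frank, Grace, Judy, Karl, Mona, Nora, Omar, Pia}.
That's 1 component.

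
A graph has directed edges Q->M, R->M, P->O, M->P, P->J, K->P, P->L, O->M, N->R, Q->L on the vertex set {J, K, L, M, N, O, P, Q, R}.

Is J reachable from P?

Explore from P.
Distance 1: reach J, L, O.
Found J.

Yes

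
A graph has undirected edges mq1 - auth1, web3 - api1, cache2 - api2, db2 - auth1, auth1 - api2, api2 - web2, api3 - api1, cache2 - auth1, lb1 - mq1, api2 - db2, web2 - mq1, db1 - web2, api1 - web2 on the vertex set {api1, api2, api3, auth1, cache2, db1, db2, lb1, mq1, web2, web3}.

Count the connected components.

1

From api1: component {api1, api2, api3, auth1, cache2, db1, db2, lb1, mq1, web2, web3}.
That's 1 component.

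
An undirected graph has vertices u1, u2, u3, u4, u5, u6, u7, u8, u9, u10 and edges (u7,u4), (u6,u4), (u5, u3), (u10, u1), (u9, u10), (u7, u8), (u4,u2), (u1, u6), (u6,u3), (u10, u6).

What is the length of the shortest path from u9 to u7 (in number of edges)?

4

Distance 0: u9.
Distance 1: u10.
Distance 2: u1, u6.
Distance 3: u3, u4.
Distance 4: u2, u5, u7 — contains u7.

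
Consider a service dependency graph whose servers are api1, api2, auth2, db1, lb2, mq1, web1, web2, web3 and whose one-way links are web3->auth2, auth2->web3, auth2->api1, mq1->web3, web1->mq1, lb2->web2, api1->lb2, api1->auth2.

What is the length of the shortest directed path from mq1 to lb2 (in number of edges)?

4

Distance 0: mq1.
Distance 1: web3.
Distance 2: auth2.
Distance 3: api1.
Distance 4: lb2 — contains lb2.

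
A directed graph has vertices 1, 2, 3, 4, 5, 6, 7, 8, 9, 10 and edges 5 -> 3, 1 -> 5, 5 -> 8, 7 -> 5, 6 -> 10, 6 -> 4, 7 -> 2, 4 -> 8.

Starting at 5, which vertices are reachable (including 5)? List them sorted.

3, 5, 8

Start at 5.
Its neighbours: 3, 8.
Nothing further is reachable.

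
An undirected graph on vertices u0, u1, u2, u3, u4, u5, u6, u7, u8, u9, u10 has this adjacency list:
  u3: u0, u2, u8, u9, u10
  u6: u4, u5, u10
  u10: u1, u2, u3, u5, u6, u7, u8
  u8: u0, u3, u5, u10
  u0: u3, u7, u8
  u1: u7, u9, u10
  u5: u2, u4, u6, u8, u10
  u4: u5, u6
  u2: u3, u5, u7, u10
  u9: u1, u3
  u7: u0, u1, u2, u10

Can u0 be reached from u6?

Yes

Explore from u6.
Distance 1: reach u4, u5, u10.
Distance 2: reach u1, u2, u3, u7, u8.
Distance 3: reach u0, u9.
Found u0.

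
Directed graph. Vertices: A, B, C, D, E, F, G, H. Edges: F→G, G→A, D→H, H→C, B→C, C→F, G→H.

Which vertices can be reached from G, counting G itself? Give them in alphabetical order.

Start at G.
Its neighbours: A, H.
Then their neighbours: C.
Then next layer: F.
Nothing further is reachable.

A, C, F, G, H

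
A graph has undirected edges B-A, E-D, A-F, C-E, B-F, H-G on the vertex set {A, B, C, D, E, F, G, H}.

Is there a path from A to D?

No

Explore from A.
Distance 1: reach B, F.
The search is exhausted without reaching D; it lies in a different component.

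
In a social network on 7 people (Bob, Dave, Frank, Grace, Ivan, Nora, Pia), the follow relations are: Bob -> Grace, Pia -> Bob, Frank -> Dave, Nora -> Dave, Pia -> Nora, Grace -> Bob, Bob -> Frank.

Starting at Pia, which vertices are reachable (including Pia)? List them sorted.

Bob, Dave, Frank, Grace, Nora, Pia

Start at Pia.
Its neighbours: Bob, Nora.
Then their neighbours: Dave, Frank, Grace.
Nothing further is reachable.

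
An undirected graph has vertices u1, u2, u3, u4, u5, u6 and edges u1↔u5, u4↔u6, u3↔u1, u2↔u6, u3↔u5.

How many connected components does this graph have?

From u1: component {u1, u3, u5}.
From u2: component {u2, u4, u6}.
That's 2 components.

2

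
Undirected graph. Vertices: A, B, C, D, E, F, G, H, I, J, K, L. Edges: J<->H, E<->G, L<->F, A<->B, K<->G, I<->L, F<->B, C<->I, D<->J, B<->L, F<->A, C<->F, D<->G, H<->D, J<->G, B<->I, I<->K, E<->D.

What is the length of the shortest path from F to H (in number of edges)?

6

Distance 0: F.
Distance 1: A, B, C, L.
Distance 2: I.
Distance 3: K.
Distance 4: G.
Distance 5: D, E, J.
Distance 6: H — contains H.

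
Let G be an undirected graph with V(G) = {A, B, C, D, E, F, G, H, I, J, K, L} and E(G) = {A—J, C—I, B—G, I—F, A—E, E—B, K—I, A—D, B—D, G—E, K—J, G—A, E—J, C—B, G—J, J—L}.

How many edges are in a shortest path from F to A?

4

Distance 0: F.
Distance 1: I.
Distance 2: C, K.
Distance 3: B, J.
Distance 4: A, D, E, G, L — contains A.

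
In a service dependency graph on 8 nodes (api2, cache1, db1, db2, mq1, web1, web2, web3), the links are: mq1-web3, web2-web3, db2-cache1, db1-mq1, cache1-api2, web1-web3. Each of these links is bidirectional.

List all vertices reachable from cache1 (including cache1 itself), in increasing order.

api2, cache1, db2

Start at cache1.
Its neighbours: api2, db2.
Nothing further is reachable.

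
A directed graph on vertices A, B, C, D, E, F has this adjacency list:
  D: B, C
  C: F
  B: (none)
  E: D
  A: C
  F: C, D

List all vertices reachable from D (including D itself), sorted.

B, C, D, F

Start at D.
Its neighbours: B, C.
Then their neighbours: F.
Nothing further is reachable.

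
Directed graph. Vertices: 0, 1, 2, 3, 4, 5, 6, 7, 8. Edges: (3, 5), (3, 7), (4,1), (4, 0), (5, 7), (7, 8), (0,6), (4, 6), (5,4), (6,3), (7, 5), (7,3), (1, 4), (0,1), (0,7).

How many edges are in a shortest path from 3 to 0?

3

Distance 0: 3.
Distance 1: 5, 7.
Distance 2: 4, 8.
Distance 3: 0, 1, 6 — contains 0.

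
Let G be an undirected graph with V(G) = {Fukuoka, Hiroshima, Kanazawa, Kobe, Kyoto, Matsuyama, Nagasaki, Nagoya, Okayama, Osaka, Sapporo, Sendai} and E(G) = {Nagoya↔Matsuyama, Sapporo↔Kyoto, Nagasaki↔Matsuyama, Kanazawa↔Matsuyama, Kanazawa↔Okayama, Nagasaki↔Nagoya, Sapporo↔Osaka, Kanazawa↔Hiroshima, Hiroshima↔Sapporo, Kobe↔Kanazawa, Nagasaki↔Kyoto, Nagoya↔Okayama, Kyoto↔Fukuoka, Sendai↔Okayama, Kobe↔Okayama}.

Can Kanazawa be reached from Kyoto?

Yes

Explore from Kyoto.
Distance 1: reach Fukuoka, Nagasaki, Sapporo.
Distance 2: reach Hiroshima, Matsuyama, Nagoya, Osaka.
Distance 3: reach Kanazawa, Okayama.
Found Kanazawa.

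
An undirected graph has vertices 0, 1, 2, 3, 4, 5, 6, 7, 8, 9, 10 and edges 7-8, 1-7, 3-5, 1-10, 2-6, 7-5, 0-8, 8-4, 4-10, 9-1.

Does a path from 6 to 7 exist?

Explore from 6.
Distance 1: reach 2.
The search is exhausted without reaching 7; it lies in a different component.

No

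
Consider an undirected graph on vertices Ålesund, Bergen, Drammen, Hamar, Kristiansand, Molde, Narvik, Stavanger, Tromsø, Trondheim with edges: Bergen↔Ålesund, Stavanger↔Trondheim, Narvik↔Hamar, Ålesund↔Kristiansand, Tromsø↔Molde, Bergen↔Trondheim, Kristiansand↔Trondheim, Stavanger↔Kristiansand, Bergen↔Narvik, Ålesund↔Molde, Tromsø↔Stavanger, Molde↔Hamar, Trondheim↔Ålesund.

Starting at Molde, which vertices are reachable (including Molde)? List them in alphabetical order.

Start at Molde.
Its neighbours: Ålesund, Hamar, Tromsø.
Then their neighbours: Bergen, Kristiansand, Narvik, Stavanger, Trondheim.
Nothing further is reachable.

Ålesund, Bergen, Hamar, Kristiansand, Molde, Narvik, Stavanger, Tromsø, Trondheim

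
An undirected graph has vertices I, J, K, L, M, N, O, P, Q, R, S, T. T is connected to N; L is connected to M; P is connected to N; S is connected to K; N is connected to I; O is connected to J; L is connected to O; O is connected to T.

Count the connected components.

4

From I: component {I, J, L, M, N, O, P, T}.
From K: component {K, S}.
From Q: component {Q}.
From R: component {R}.
That's 4 components.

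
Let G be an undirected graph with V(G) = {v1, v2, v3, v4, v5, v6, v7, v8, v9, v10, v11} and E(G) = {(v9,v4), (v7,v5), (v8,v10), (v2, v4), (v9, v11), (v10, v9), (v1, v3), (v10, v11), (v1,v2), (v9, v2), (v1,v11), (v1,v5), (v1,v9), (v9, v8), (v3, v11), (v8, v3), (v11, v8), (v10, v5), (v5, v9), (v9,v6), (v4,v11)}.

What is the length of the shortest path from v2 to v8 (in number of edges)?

2

Distance 0: v2.
Distance 1: v1, v4, v9.
Distance 2: v3, v5, v6, v8, v10, v11 — contains v8.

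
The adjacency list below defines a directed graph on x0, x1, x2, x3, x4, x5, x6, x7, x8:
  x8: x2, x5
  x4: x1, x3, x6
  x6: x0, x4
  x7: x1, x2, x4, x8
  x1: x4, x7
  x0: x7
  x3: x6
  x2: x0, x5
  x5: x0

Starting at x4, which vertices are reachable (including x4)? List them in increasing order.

Start at x4.
Its neighbours: x1, x3, x6.
Then their neighbours: x0, x7.
Then next layer: x2, x8.
Then next layer: x5.
Every vertex is now reached.

x0, x1, x2, x3, x4, x5, x6, x7, x8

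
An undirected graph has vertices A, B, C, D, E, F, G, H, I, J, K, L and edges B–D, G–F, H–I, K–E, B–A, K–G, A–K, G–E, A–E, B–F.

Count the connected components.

From A: component {A, B, D, E, F, G, K}.
From C: component {C}.
From H: component {H, I}.
From J: component {J}.
From L: component {L}.
That's 5 components.

5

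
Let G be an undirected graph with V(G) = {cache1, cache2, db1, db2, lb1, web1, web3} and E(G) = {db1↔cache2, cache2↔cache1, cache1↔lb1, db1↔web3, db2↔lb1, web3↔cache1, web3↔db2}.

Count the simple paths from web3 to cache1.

3

web3–cache1
web3–db1–cache2–cache1
web3–db2–lb1–cache1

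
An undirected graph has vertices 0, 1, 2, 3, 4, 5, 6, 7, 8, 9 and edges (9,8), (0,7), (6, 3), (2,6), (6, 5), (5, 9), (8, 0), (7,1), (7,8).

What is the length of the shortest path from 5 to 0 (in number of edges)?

Distance 0: 5.
Distance 1: 6, 9.
Distance 2: 2, 3, 8.
Distance 3: 0, 7 — contains 0.

3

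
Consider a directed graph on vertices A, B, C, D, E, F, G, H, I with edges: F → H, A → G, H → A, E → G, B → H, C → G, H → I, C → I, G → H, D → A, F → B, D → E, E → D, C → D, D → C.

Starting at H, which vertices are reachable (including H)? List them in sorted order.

Start at H.
Its neighbours: A, I.
Then their neighbours: G.
Nothing further is reachable.

A, G, H, I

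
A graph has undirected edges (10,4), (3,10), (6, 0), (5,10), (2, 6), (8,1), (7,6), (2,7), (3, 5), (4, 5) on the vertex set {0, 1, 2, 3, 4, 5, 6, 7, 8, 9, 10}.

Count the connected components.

From 0: component {0, 2, 6, 7}.
From 1: component {1, 8}.
From 3: component {3, 4, 5, 10}.
From 9: component {9}.
That's 4 components.

4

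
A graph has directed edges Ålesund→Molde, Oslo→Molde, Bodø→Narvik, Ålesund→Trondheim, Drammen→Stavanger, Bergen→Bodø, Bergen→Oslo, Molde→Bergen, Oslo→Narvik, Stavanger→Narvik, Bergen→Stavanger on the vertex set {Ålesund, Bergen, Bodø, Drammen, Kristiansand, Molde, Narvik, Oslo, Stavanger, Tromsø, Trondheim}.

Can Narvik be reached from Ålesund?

Explore from Ålesund.
Distance 1: reach Molde, Trondheim.
Distance 2: reach Bergen.
Distance 3: reach Bodø, Oslo, Stavanger.
Distance 4: reach Narvik.
Found Narvik.

Yes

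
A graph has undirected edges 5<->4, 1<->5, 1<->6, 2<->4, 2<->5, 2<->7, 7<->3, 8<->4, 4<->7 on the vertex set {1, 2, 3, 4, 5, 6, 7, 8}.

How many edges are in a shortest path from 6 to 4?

3

Distance 0: 6.
Distance 1: 1.
Distance 2: 5.
Distance 3: 2, 4 — contains 4.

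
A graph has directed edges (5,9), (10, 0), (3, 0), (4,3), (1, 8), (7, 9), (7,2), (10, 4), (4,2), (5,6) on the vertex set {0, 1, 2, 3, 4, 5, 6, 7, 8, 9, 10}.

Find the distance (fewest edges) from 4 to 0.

2

Distance 0: 4.
Distance 1: 2, 3.
Distance 2: 0 — contains 0.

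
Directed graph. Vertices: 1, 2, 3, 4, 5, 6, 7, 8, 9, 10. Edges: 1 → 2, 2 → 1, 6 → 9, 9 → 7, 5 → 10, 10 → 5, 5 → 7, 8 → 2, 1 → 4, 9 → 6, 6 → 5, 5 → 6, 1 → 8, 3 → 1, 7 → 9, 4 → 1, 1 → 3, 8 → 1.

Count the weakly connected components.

2

From 1: component {1, 2, 3, 4, 8}.
From 5: component {5, 6, 7, 9, 10}.
That's 2 components.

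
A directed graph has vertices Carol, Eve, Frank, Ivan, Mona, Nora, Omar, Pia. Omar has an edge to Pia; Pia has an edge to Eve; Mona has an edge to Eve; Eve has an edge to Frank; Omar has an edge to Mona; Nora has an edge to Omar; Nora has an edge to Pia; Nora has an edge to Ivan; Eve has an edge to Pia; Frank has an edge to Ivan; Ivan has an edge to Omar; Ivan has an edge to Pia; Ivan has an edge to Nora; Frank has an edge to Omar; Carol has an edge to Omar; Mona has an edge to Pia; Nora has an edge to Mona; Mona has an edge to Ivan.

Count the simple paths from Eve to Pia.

12

Eve→Frank→Ivan→Nora→Mona→Pia
Eve→Frank→Ivan→Nora→Omar→Mona→Pia
Eve→Frank→Ivan→Nora→Omar→Pia
Eve→Frank→Ivan→Nora→Pia
Eve→Frank→Ivan→Omar→Mona→Pia
Eve→Frank→Ivan→Omar→Pia
Eve→Frank→Ivan→Pia
Eve→Frank→Omar→Mona→Ivan→Nora→Pia
Eve→Frank→Omar→Mona→Ivan→Pia
Eve→Frank→Omar→Mona→Pia
Eve→Frank→Omar→Pia
Eve→Pia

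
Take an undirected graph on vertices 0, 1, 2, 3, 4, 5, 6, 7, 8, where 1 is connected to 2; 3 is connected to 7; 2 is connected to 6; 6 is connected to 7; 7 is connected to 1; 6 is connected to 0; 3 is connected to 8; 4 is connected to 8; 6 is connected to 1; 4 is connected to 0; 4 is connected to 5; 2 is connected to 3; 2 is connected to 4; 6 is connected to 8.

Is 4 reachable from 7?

Explore from 7.
Distance 1: reach 1, 3, 6.
Distance 2: reach 0, 2, 8.
Distance 3: reach 4.
Found 4.

Yes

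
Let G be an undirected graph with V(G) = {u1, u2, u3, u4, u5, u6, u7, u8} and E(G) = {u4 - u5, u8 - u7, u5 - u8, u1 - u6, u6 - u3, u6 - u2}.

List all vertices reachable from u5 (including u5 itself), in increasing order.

Start at u5.
Its neighbours: u4, u8.
Then their neighbours: u7.
Nothing further is reachable.

u4, u5, u7, u8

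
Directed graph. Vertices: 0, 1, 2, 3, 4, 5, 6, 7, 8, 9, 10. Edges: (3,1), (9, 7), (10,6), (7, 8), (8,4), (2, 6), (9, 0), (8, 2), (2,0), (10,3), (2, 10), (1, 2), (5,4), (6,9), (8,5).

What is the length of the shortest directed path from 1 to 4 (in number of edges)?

6

Distance 0: 1.
Distance 1: 2.
Distance 2: 0, 6, 10.
Distance 3: 3, 9.
Distance 4: 7.
Distance 5: 8.
Distance 6: 4, 5 — contains 4.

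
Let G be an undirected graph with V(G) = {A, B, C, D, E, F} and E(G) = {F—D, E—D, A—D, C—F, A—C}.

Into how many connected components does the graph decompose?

2

From A: component {A, C, D, E, F}.
From B: component {B}.
That's 2 components.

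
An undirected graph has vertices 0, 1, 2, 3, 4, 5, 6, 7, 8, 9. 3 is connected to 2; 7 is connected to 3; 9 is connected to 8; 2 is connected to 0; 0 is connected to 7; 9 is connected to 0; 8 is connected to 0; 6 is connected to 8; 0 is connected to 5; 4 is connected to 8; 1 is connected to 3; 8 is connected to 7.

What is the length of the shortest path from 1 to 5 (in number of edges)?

4

Distance 0: 1.
Distance 1: 3.
Distance 2: 2, 7.
Distance 3: 0, 8.
Distance 4: 4, 5, 6, 9 — contains 5.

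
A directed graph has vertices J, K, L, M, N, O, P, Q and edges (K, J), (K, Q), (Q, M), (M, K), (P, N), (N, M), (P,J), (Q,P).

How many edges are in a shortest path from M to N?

Distance 0: M.
Distance 1: K.
Distance 2: J, Q.
Distance 3: P.
Distance 4: N — contains N.

4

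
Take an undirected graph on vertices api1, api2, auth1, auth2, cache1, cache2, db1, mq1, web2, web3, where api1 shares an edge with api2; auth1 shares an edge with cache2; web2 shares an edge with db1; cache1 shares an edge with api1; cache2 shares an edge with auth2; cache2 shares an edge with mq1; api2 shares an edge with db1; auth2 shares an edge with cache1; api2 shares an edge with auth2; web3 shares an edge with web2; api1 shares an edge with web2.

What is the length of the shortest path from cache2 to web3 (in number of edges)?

5

Distance 0: cache2.
Distance 1: auth1, auth2, mq1.
Distance 2: api2, cache1.
Distance 3: api1, db1.
Distance 4: web2.
Distance 5: web3 — contains web3.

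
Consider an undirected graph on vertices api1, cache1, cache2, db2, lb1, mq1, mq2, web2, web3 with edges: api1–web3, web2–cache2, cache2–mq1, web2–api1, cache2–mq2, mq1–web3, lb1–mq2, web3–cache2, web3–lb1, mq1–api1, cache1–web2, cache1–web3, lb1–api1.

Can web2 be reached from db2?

db2 has no edges, so nothing is reachable from it.

No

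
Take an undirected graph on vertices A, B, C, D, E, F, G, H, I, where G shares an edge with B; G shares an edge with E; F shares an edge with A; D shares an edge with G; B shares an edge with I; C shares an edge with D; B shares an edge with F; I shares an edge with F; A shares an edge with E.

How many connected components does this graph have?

From A: component {A, B, C, D, E, F, G, I}.
From H: component {H}.
That's 2 components.

2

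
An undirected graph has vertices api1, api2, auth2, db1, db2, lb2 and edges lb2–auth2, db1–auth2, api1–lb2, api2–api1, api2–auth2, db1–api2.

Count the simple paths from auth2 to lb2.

auth2–api2–api1–lb2
auth2–db1–api2–api1–lb2
auth2–lb2

3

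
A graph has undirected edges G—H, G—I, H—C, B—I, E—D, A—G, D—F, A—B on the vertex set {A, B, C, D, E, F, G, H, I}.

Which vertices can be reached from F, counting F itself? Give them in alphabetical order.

Start at F.
Its neighbours: D.
Then their neighbours: E.
Nothing further is reachable.

D, E, F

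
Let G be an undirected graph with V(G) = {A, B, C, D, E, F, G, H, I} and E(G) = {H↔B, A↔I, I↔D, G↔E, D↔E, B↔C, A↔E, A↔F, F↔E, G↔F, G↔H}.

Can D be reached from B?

Yes

Explore from B.
Distance 1: reach C, H.
Distance 2: reach G.
Distance 3: reach E, F.
Distance 4: reach A, D.
Found D.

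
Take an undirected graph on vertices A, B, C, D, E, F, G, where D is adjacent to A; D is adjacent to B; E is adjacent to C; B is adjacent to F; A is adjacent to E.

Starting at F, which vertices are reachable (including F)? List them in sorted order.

Start at F.
Its neighbours: B.
Then their neighbours: D.
Then next layer: A.
Then next layer: E.
Then next layer: C.
Nothing further is reachable.

A, B, C, D, E, F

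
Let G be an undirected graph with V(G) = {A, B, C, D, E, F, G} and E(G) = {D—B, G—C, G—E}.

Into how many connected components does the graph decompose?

From A: component {A}.
From B: component {B, D}.
From C: component {C, E, G}.
From F: component {F}.
That's 4 components.

4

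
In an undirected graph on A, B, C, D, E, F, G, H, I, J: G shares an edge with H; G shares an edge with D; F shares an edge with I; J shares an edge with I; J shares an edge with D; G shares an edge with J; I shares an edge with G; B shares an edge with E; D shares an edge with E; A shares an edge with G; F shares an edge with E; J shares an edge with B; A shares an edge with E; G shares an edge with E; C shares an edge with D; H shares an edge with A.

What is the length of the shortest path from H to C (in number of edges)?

Distance 0: H.
Distance 1: A, G.
Distance 2: D, E, I, J.
Distance 3: B, C, F — contains C.

3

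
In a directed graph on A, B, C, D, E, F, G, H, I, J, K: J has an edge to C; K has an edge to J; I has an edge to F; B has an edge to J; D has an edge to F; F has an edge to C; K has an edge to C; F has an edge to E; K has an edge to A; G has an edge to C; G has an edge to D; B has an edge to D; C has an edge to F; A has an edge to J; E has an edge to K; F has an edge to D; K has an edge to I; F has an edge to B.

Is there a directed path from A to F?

Explore from A.
Distance 1: reach J.
Distance 2: reach C.
Distance 3: reach F.
Found F.

Yes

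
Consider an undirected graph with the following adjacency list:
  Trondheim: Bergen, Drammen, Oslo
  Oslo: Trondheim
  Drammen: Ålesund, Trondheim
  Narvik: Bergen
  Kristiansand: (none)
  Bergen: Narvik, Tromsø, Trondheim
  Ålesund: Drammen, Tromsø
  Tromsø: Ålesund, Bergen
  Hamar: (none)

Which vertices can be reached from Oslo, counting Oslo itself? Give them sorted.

Start at Oslo.
Its neighbours: Trondheim.
Then their neighbours: Bergen, Drammen.
Then next layer: Ålesund, Narvik, Tromsø.
Nothing further is reachable.

Ålesund, Bergen, Drammen, Narvik, Oslo, Tromsø, Trondheim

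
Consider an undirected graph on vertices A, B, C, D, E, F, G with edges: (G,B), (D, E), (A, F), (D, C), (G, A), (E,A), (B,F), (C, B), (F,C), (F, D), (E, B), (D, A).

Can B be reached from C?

Yes

Explore from C.
Distance 1: reach B, D, F.
Found B.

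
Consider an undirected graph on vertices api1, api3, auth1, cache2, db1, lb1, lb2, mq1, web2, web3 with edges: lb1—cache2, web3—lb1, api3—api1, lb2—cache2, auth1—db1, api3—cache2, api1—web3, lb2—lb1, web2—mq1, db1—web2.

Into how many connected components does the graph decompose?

2

From api1: component {api1, api3, cache2, lb1, lb2, web3}.
From auth1: component {auth1, db1, mq1, web2}.
That's 2 components.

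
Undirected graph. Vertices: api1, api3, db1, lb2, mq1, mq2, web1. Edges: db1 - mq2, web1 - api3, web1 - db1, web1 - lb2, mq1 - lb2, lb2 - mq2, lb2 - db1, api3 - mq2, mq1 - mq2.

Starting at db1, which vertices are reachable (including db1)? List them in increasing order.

Start at db1.
Its neighbours: lb2, mq2, web1.
Then their neighbours: api3, mq1.
Nothing further is reachable.

api3, db1, lb2, mq1, mq2, web1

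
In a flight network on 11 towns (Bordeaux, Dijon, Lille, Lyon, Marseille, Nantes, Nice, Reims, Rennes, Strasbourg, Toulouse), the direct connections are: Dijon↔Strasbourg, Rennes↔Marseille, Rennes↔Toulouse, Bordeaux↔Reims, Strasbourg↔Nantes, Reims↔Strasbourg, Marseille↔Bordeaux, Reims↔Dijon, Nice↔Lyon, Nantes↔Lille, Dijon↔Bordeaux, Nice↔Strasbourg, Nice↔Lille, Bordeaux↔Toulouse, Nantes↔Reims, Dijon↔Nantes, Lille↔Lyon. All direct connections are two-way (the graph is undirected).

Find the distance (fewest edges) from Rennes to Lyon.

6

Distance 0: Rennes.
Distance 1: Marseille, Toulouse.
Distance 2: Bordeaux.
Distance 3: Dijon, Reims.
Distance 4: Nantes, Strasbourg.
Distance 5: Lille, Nice.
Distance 6: Lyon — contains Lyon.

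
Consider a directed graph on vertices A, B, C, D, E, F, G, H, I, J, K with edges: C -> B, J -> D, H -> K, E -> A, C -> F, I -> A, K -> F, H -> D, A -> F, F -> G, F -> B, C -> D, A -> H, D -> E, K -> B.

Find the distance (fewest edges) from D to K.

4

Distance 0: D.
Distance 1: E.
Distance 2: A.
Distance 3: F, H.
Distance 4: B, G, K — contains K.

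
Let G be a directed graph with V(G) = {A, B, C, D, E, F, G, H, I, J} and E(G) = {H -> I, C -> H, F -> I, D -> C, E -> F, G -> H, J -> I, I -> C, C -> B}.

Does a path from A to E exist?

No

A has no outgoing edges, so nothing is reachable from it.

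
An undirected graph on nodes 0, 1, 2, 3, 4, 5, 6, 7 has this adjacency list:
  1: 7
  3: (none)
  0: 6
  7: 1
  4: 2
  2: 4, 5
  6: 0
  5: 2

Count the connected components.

From 0: component {0, 6}.
From 1: component {1, 7}.
From 2: component {2, 4, 5}.
From 3: component {3}.
That's 4 components.

4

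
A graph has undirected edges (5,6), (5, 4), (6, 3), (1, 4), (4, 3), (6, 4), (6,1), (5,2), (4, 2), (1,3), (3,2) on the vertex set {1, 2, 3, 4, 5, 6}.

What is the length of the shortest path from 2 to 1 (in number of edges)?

2

Distance 0: 2.
Distance 1: 3, 4, 5.
Distance 2: 1, 6 — contains 1.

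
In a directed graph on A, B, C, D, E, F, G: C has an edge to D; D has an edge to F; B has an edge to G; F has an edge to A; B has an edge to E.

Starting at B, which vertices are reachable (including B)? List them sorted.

B, E, G

Start at B.
Its neighbours: E, G.
Nothing further is reachable.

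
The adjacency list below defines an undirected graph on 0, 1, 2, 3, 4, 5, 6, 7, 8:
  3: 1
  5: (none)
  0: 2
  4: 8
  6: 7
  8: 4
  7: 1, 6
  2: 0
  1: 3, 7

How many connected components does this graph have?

From 0: component {0, 2}.
From 1: component {1, 3, 6, 7}.
From 4: component {4, 8}.
From 5: component {5}.
That's 4 components.

4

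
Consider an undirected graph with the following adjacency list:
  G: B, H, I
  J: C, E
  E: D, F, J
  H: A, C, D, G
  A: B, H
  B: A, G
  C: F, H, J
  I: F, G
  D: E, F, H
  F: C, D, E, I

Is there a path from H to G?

Explore from H.
Distance 1: reach A, C, D, G.
Found G.

Yes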